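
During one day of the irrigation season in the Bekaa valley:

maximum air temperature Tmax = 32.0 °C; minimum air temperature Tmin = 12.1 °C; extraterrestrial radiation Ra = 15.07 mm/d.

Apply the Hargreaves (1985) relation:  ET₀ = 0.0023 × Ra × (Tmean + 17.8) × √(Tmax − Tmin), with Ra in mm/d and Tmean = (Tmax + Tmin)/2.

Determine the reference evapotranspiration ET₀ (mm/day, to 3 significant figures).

Tmean = (32.0 + 12.1)/2 = 22.05 °C
ET₀ = 0.0023 × 15.07 × (22.05 + 17.8) × √19.9 = 0.0023 × 15.07 × 39.85 × 4.4609 = 6.1616 mm/d

6.16 mm/day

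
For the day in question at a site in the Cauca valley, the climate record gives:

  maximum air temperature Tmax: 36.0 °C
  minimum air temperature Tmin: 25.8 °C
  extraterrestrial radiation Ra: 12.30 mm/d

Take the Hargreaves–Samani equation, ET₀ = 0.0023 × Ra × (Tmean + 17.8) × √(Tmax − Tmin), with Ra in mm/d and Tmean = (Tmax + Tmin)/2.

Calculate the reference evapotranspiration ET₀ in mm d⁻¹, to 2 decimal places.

4.40 mm d⁻¹

Tmean = (36.0 + 25.8)/2 = 30.90 °C
ET₀ = 0.0023 × 12.30 × (30.90 + 17.8) × √10.2 = 0.0023 × 12.30 × 48.70 × 3.1937 = 4.4000 mm/d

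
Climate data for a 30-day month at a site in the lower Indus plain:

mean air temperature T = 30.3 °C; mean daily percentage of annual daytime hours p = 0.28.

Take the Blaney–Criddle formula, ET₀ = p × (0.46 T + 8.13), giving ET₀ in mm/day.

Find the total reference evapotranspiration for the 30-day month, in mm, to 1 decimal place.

185.4 mm

ET₀ = 0.28 × (0.46 × 30.3 + 8.13) = 0.28 × 22.068 = 6.1790 mm/d
Monthly total = 6.1790 × 30 = 185.370 mm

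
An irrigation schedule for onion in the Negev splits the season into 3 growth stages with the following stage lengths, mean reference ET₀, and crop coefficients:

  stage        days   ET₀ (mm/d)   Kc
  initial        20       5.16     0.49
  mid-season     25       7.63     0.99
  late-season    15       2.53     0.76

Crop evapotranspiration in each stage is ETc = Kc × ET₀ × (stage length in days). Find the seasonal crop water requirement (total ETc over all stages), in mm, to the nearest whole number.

initial: 0.49 × 5.16 × 20 = 50.57 mm
mid-season: 0.99 × 7.63 × 25 = 188.84 mm
late-season: 0.76 × 2.53 × 15 = 28.84 mm
Seasonal total = 268.25 mm

268 mm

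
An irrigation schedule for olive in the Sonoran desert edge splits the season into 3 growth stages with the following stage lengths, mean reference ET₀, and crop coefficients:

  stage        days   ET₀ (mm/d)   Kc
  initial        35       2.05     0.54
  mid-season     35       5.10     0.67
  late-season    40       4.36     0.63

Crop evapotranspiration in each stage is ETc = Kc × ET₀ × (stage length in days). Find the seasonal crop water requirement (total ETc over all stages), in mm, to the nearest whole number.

initial: 0.54 × 2.05 × 35 = 38.75 mm
mid-season: 0.67 × 5.10 × 35 = 119.60 mm
late-season: 0.63 × 4.36 × 40 = 109.87 mm
Seasonal total = 268.22 mm

268 mm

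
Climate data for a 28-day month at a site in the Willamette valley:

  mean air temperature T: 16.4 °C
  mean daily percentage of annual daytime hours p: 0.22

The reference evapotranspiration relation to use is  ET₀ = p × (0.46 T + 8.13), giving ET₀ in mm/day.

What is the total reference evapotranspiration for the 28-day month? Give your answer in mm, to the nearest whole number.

ET₀ = 0.22 × (0.46 × 16.4 + 8.13) = 0.22 × 15.674 = 3.4483 mm/d
Monthly total = 3.4483 × 28 = 96.552 mm

97 mm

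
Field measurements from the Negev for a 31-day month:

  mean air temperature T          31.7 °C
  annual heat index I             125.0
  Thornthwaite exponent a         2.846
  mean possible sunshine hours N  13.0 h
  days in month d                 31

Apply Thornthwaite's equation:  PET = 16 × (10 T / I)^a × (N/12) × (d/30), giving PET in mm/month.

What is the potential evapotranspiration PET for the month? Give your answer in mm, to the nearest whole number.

253 mm

10T/I = 10 × 31.7 / 125.0 = 2.5360
(10T/I)^a = 2.5360^2.846 = 14.1322
Uncorrected PET = 16 × 14.1322 = 226.115 mm
Correction = (N/12)(d/30) = (13.0/12)(31/30) = 1.1194
PET = 226.115 × 1.1194 = 253.113 mm/month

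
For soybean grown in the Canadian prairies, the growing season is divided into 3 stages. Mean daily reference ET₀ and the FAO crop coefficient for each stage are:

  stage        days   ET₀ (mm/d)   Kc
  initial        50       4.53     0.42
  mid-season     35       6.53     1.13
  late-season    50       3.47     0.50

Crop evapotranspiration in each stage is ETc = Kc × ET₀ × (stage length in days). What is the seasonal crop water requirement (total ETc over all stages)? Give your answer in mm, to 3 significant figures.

initial: 0.42 × 4.53 × 50 = 95.13 mm
mid-season: 1.13 × 6.53 × 35 = 258.26 mm
late-season: 0.50 × 3.47 × 50 = 86.75 mm
Seasonal total = 440.14 mm

440 mm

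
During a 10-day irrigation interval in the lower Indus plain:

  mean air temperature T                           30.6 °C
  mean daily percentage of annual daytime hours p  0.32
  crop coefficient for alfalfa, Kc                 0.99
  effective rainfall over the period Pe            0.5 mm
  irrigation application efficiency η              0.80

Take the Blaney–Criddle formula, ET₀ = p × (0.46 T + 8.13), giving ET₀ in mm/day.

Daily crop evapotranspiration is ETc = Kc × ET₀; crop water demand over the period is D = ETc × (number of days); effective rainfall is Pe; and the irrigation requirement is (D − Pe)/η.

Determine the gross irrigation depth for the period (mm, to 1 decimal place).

ET₀ = 0.32 × (0.46 × 30.6 + 8.13) = 0.32 × 22.206 = 7.1059 mm/d
ETc = Kc × ET₀ = 0.99 × 7.1059 = 7.0348 mm/d
Crop demand D = ETc × 10 d = 7.0348 × 10 = 70.348 mm
D − Pe = 70.348 − 0.5 = 69.848 mm
Gross irrigation = 69.848 / 0.80 = 87.310 mm

87.3 mm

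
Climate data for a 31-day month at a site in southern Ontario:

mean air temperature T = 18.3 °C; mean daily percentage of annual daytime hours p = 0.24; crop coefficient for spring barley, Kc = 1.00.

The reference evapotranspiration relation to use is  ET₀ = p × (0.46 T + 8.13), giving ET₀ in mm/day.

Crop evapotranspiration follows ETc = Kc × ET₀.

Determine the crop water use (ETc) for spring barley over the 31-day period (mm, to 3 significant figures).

123 mm

ET₀ = 0.24 × (0.46 × 18.3 + 8.13) = 0.24 × 16.548 = 3.9715 mm/d
ETc = Kc × ET₀ = 1.00 × 3.9715 = 3.9715 mm/d
Over 31 days: 3.9715 × 31 = 123.117 mm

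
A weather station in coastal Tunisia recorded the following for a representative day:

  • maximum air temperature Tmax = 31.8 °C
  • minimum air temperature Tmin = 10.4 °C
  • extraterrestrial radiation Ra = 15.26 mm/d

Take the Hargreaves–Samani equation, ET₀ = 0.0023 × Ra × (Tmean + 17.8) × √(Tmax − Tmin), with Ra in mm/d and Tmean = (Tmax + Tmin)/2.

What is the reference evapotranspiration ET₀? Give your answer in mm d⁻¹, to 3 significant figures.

Tmean = (31.8 + 10.4)/2 = 21.10 °C
ET₀ = 0.0023 × 15.26 × (21.10 + 17.8) × √21.4 = 0.0023 × 15.26 × 38.90 × 4.6260 = 6.3159 mm/d

6.32 mm d⁻¹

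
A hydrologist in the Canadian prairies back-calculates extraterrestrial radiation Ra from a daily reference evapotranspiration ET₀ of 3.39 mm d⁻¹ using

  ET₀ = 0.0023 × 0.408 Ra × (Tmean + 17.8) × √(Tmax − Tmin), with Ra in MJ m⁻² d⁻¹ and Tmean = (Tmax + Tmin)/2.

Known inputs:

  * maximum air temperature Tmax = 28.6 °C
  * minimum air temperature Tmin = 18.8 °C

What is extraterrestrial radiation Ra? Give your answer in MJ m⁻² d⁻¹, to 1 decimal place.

Tmean = (28.6+18.8)/2 = 23.70 °C; ΔT = 9.8
Ra = ET₀ / [0.0023 × 0.408 × (Tmean+17.8) × √ΔT]
   = 3.39 / (0.0023 × 0.408 × 41.50 × 3.1305) = 27.807 MJ m⁻² d⁻¹

27.8 MJ m⁻² d⁻¹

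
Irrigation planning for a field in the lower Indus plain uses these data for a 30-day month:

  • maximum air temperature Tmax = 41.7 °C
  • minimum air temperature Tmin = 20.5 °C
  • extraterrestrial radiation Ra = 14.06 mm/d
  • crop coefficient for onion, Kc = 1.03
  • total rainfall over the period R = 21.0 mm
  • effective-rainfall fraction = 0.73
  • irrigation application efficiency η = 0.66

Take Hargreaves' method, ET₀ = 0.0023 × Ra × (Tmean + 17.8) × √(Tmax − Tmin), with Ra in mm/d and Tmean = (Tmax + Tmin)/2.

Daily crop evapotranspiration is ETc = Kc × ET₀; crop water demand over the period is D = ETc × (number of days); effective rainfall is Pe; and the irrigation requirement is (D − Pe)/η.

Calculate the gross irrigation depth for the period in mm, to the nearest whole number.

Tmean = (41.7 + 20.5)/2 = 31.10 °C
ET₀ = 0.0023 × 14.06 × (31.10 + 17.8) × √21.2 = 0.0023 × 14.06 × 48.90 × 4.6043 = 7.2809 mm/d
ETc = Kc × ET₀ = 1.03 × 7.2809 = 7.4993 mm/d
Crop demand D = ETc × 30 d = 7.4993 × 30 = 224.979 mm
Pe = 0.73 × 21.0 = 15.330 mm
D − Pe = 224.979 − 15.330 = 209.649 mm
Gross irrigation = 209.649 / 0.66 = 317.650 mm

318 mm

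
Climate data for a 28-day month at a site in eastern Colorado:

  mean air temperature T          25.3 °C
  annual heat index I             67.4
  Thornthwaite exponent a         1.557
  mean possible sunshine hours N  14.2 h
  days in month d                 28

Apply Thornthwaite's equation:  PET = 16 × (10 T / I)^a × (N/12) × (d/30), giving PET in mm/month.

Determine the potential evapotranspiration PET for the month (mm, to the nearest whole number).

10T/I = 10 × 25.3 / 67.4 = 3.7537
(10T/I)^a = 3.7537^1.557 = 7.8421
Uncorrected PET = 16 × 7.8421 = 125.474 mm
Correction = (N/12)(d/30) = (14.2/12)(28/30) = 1.1044
PET = 125.474 × 1.1044 = 138.573 mm/month

139 mm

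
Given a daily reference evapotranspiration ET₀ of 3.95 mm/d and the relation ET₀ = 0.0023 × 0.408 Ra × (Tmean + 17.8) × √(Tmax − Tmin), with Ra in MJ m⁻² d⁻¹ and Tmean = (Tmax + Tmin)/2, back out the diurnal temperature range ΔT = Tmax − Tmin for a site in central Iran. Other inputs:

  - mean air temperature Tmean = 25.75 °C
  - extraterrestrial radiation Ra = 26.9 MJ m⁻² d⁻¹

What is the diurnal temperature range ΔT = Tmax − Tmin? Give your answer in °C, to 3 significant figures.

12.9 °C

√ΔT = ET₀ / [0.0023 × 0.408 × Ra × (Tmean+17.8)] = 3.95 / (0.0023 × 10.9752 × 43.55) = 3.5931
ΔT = 3.5931² = 12.910 °C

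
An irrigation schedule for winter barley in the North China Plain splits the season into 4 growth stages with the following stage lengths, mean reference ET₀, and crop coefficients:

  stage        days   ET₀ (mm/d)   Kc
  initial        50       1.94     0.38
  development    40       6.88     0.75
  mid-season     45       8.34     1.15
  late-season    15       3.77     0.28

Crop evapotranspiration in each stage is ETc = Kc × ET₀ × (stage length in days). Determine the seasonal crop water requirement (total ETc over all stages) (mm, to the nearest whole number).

691 mm

initial: 0.38 × 1.94 × 50 = 36.86 mm
development: 0.75 × 6.88 × 40 = 206.40 mm
mid-season: 1.15 × 8.34 × 45 = 431.60 mm
late-season: 0.28 × 3.77 × 15 = 15.83 mm
Seasonal total = 690.69 mm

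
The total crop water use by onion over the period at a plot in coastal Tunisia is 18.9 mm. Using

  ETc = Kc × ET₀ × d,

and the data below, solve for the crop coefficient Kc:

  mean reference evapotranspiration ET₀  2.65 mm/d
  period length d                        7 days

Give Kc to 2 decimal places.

ETc = Kc × ET₀ × d  ⇒  Kc = ETc / (ET₀ × d)
Kc = 18.9 / (2.65 × 7) = 18.9 / 18.55 = 1.0189

1.02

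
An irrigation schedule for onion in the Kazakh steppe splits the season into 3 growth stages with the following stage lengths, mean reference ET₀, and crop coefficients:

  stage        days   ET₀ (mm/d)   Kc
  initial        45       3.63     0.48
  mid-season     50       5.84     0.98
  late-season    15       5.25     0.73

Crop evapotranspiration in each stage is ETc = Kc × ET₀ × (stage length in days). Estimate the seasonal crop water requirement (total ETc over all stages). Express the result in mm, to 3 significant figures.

initial: 0.48 × 3.63 × 45 = 78.41 mm
mid-season: 0.98 × 5.84 × 50 = 286.16 mm
late-season: 0.73 × 5.25 × 15 = 57.49 mm
Seasonal total = 422.06 mm

422 mm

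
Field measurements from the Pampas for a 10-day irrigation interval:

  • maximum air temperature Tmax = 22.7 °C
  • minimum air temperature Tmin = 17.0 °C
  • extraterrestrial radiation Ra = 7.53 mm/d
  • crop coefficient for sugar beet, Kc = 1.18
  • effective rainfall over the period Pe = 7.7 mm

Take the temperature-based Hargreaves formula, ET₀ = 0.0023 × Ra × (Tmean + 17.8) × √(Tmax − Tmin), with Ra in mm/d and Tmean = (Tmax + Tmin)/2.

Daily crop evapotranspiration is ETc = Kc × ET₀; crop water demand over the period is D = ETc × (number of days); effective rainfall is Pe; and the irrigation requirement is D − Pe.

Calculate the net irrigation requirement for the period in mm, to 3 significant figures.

Tmean = (22.7 + 17.0)/2 = 19.85 °C
ET₀ = 0.0023 × 7.53 × (19.85 + 17.8) × √5.7 = 0.0023 × 7.53 × 37.65 × 2.3875 = 1.5568 mm/d
ETc = Kc × ET₀ = 1.18 × 1.5568 = 1.8370 mm/d
Crop demand D = ETc × 10 d = 1.8370 × 10 = 18.370 mm
D − Pe = 18.370 − 7.7 = 10.670 mm

10.7 mm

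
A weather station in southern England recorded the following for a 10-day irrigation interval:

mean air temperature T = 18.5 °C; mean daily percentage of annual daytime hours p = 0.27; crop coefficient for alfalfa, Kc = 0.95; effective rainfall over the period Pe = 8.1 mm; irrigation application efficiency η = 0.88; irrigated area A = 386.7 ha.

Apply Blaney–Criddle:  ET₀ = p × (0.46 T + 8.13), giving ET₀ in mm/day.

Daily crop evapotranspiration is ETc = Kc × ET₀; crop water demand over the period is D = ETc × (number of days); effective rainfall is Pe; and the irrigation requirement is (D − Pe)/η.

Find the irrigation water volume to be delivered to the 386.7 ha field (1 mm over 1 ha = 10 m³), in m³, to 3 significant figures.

ET₀ = 0.27 × (0.46 × 18.5 + 8.13) = 0.27 × 16.640 = 4.4928 mm/d
ETc = Kc × ET₀ = 0.95 × 4.4928 = 4.2682 mm/d
Crop demand D = ETc × 10 d = 4.2682 × 10 = 42.682 mm
D − Pe = 42.682 − 8.1 = 34.582 mm
Gross irrigation = 34.582 / 0.88 = 39.298 mm
Volume = 39.298 mm × 386.7 ha × 10 = 151965.4 m³

152000 m³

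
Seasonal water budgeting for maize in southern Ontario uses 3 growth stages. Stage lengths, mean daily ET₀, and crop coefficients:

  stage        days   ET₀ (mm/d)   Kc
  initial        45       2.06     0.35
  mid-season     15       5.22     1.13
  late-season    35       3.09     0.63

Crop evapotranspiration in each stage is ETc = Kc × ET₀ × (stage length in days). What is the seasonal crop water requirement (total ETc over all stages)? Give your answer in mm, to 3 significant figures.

initial: 0.35 × 2.06 × 45 = 32.45 mm
mid-season: 1.13 × 5.22 × 15 = 88.48 mm
late-season: 0.63 × 3.09 × 35 = 68.13 mm
Seasonal total = 189.06 mm

189 mm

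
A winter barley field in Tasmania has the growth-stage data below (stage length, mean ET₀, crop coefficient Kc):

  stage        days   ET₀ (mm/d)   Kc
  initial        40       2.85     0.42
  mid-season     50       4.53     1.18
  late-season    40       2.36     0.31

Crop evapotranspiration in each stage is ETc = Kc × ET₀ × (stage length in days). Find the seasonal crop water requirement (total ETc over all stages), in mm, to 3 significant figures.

initial: 0.42 × 2.85 × 40 = 47.88 mm
mid-season: 1.18 × 4.53 × 50 = 267.27 mm
late-season: 0.31 × 2.36 × 40 = 29.26 mm
Seasonal total = 344.41 mm

344 mm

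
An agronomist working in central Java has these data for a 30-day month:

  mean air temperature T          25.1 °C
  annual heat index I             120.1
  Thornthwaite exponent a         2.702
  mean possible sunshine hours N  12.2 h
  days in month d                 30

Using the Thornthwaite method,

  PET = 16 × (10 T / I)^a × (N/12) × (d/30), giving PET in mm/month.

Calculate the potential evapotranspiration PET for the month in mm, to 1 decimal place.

119.2 mm

10T/I = 10 × 25.1 / 120.1 = 2.0899
(10T/I)^a = 2.0899^2.702 = 7.3279
Uncorrected PET = 16 × 7.3279 = 117.246 mm
Correction = (N/12)(d/30) = (12.2/12)(30/30) = 1.0167
PET = 117.246 × 1.0167 = 119.204 mm/month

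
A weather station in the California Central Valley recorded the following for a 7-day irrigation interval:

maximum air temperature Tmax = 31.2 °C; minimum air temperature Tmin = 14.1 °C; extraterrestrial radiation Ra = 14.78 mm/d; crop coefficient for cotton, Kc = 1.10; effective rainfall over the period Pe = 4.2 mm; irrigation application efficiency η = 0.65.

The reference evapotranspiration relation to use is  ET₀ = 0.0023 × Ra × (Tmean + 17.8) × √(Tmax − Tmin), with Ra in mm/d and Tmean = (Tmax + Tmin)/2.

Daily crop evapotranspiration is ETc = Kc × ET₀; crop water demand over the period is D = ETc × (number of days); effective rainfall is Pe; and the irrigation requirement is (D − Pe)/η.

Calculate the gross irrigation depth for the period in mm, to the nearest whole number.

Tmean = (31.2 + 14.1)/2 = 22.65 °C
ET₀ = 0.0023 × 14.78 × (22.65 + 17.8) × √17.1 = 0.0023 × 14.78 × 40.45 × 4.1352 = 5.6861 mm/d
ETc = Kc × ET₀ = 1.10 × 5.6861 = 6.2547 mm/d
Crop demand D = ETc × 7 d = 6.2547 × 7 = 43.783 mm
D − Pe = 43.783 − 4.2 = 39.583 mm
Gross irrigation = 39.583 / 0.65 = 60.897 mm

61 mm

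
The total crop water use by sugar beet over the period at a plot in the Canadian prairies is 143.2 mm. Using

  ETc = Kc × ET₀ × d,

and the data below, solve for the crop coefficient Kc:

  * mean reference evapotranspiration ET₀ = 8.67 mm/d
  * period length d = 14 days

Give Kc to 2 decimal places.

1.18

ETc = Kc × ET₀ × d  ⇒  Kc = ETc / (ET₀ × d)
Kc = 143.2 / (8.67 × 14) = 143.2 / 121.38 = 1.1798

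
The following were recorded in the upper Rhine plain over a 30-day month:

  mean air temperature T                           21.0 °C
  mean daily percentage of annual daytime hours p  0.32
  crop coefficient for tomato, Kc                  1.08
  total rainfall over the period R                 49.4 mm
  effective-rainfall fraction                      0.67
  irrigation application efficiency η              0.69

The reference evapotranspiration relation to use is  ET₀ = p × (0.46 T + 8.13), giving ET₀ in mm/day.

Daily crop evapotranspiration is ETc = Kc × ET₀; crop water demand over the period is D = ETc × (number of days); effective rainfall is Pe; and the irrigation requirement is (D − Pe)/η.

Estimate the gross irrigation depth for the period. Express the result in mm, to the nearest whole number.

ET₀ = 0.32 × (0.46 × 21.0 + 8.13) = 0.32 × 17.790 = 5.6928 mm/d
ETc = Kc × ET₀ = 1.08 × 5.6928 = 6.1482 mm/d
Crop demand D = ETc × 30 d = 6.1482 × 30 = 184.446 mm
Pe = 0.67 × 49.4 = 33.098 mm
D − Pe = 184.446 − 33.098 = 151.348 mm
Gross irrigation = 151.348 / 0.69 = 219.345 mm

219 mm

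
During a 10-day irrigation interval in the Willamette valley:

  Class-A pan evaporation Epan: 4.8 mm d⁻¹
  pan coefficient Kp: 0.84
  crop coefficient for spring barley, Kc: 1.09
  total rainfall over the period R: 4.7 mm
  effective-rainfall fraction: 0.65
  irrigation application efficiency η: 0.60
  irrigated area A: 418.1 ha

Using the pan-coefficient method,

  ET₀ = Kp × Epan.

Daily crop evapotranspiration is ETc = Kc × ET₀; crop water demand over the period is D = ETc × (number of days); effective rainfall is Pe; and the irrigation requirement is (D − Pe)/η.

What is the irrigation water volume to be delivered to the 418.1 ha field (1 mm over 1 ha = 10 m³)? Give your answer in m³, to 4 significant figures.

285000 m³

ET₀ = 0.84 × 4.8 = 4.0320 mm/d
ETc = Kc × ET₀ = 1.09 × 4.0320 = 4.3949 mm/d
Crop demand D = ETc × 10 d = 4.3949 × 10 = 43.949 mm
Pe = 0.65 × 4.7 = 3.055 mm
D − Pe = 43.949 − 3.055 = 40.894 mm
Gross irrigation = 40.894 / 0.60 = 68.157 mm
Volume = 68.157 mm × 418.1 ha × 10 = 284964.4 m³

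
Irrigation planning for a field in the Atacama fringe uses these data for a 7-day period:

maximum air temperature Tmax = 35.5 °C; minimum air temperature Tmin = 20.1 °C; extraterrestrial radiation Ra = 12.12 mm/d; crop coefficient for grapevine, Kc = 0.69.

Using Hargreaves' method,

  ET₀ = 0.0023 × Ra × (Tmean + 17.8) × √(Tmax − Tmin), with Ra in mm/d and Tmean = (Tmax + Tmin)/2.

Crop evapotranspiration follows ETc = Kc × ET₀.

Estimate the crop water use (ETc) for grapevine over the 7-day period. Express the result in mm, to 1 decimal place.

Tmean = (35.5 + 20.1)/2 = 27.80 °C
ET₀ = 0.0023 × 12.12 × (27.80 + 17.8) × √15.4 = 0.0023 × 12.12 × 45.60 × 3.9243 = 4.9884 mm/d
ETc = Kc × ET₀ = 0.69 × 4.9884 = 3.4420 mm/d
Over 7 days: 3.4420 × 7 = 24.094 mm

24.1 mm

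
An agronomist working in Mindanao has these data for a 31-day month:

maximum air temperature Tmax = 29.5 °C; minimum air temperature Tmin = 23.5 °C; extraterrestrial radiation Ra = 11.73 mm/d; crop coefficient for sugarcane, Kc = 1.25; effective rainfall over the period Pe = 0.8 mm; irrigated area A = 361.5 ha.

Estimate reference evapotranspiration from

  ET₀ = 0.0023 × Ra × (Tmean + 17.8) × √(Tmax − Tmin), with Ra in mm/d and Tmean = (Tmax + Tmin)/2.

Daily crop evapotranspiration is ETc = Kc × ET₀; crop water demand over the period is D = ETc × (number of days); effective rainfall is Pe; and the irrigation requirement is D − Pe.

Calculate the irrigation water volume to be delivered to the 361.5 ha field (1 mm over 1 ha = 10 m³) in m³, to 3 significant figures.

407000 m³

Tmean = (29.5 + 23.5)/2 = 26.50 °C
ET₀ = 0.0023 × 11.73 × (26.50 + 17.8) × √6.0 = 0.0023 × 11.73 × 44.30 × 2.4495 = 2.9276 mm/d
ETc = Kc × ET₀ = 1.25 × 2.9276 = 3.6595 mm/d
Crop demand D = ETc × 31 d = 3.6595 × 31 = 113.445 mm
D − Pe = 113.445 − 0.8 = 112.645 mm
Volume = 112.645 mm × 361.5 ha × 10 = 407211.7 m³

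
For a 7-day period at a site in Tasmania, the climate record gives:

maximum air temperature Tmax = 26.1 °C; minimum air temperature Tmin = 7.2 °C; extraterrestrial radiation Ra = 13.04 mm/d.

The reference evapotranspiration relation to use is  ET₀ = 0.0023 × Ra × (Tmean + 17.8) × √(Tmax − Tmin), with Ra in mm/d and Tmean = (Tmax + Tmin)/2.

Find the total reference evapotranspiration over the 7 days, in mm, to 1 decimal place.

Tmean = (26.1 + 7.2)/2 = 16.65 °C
ET₀ = 0.0023 × 13.04 × (16.65 + 17.8) × √18.9 = 0.0023 × 13.04 × 34.45 × 4.3474 = 4.4918 mm/d
Over 7 days: 4.4918 × 7 = 31.443 mm

31.4 mm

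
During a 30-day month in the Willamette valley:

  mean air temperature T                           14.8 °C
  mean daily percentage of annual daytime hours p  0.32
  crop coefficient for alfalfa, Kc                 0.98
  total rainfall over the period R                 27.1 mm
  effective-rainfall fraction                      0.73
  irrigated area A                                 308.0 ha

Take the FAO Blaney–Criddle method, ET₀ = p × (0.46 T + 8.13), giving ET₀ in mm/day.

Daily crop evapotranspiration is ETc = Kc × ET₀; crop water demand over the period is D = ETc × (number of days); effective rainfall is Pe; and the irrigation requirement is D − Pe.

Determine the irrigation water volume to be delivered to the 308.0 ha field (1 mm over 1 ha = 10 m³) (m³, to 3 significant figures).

ET₀ = 0.32 × (0.46 × 14.8 + 8.13) = 0.32 × 14.938 = 4.7802 mm/d
ETc = Kc × ET₀ = 0.98 × 4.7802 = 4.6846 mm/d
Crop demand D = ETc × 30 d = 4.6846 × 30 = 140.538 mm
Pe = 0.73 × 27.1 = 19.783 mm
D − Pe = 140.538 − 19.783 = 120.755 mm
Volume = 120.755 mm × 308.0 ha × 10 = 371925.4 m³

372000 m³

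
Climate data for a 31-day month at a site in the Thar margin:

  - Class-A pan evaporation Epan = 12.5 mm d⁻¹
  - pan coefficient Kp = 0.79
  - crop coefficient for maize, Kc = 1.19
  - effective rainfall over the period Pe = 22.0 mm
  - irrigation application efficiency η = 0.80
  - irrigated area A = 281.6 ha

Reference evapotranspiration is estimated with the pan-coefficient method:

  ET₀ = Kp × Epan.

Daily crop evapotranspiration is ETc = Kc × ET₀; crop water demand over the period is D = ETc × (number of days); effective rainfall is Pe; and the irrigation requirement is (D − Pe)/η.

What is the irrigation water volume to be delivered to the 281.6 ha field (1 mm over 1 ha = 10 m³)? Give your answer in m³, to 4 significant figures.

ET₀ = 0.79 × 12.5 = 9.8750 mm/d
ETc = Kc × ET₀ = 1.19 × 9.8750 = 11.7513 mm/d
Crop demand D = ETc × 31 d = 11.7513 × 31 = 364.290 mm
D − Pe = 364.290 − 22.0 = 342.290 mm
Gross irrigation = 342.290 / 0.80 = 427.863 mm
Volume = 427.863 mm × 281.6 ha × 10 = 1204862.2 m³

1205000 m³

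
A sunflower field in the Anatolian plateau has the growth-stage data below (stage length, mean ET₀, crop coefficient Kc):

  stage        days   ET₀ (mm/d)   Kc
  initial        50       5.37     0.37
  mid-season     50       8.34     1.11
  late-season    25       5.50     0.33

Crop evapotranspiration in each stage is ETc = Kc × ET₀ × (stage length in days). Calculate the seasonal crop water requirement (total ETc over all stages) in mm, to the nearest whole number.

608 mm

initial: 0.37 × 5.37 × 50 = 99.35 mm
mid-season: 1.11 × 8.34 × 50 = 462.87 mm
late-season: 0.33 × 5.50 × 25 = 45.38 mm
Seasonal total = 607.60 mm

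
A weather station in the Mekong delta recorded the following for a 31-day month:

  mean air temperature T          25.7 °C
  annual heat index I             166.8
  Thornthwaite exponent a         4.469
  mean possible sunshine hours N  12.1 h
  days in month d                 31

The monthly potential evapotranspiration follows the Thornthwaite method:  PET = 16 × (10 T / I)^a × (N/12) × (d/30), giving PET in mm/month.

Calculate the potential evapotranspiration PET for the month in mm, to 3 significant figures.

10T/I = 10 × 25.7 / 166.8 = 1.5408
(10T/I)^a = 1.5408^4.469 = 6.9030
Uncorrected PET = 16 × 6.9030 = 110.448 mm
Correction = (N/12)(d/30) = (12.1/12)(31/30) = 1.0419
PET = 110.448 × 1.0419 = 115.076 mm/month

115 mm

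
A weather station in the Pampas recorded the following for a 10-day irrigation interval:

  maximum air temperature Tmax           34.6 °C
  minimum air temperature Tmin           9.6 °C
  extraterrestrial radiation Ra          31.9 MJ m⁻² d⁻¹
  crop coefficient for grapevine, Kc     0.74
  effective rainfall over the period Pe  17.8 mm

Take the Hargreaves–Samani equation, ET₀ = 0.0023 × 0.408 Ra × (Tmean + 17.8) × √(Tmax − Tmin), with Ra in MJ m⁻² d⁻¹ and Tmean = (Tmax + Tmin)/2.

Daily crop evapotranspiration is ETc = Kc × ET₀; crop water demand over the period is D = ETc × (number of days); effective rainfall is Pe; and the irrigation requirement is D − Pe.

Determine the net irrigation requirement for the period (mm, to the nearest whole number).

Tmean = (34.6 + 9.6)/2 = 22.10 °C
0.408 Ra = 0.408 × 31.9 = 13.0152 mm/d equivalent
ET₀ = 0.0023 × 13.0152 × (22.10 + 17.8) × √25.0 = 0.0023 × 13.0152 × 39.90 × 5.0000 = 5.9720 mm/d
ETc = Kc × ET₀ = 0.74 × 5.9720 = 4.4193 mm/d
Crop demand D = ETc × 10 d = 4.4193 × 10 = 44.193 mm
D − Pe = 44.193 − 17.8 = 26.393 mm

26 mm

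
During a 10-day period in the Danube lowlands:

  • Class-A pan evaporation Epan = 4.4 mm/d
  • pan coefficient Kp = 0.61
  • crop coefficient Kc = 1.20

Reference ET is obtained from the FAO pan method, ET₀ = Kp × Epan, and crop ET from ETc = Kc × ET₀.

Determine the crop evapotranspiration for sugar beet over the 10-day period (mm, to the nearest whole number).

ET₀ = 0.61 × 4.4 = 2.6840 mm/d
ETc = Kc × ET₀ = 1.20 × 2.6840 = 3.2208 mm/d
Over 10 days: 3.2208 × 10 = 32.208 mm

32 mm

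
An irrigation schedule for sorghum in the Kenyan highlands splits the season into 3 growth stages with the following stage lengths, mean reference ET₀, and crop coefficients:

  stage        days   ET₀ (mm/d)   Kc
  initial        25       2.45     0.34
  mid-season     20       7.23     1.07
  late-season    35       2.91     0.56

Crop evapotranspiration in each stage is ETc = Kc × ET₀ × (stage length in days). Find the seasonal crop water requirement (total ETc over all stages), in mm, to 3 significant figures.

initial: 0.34 × 2.45 × 25 = 20.83 mm
mid-season: 1.07 × 7.23 × 20 = 154.72 mm
late-season: 0.56 × 2.91 × 35 = 57.04 mm
Seasonal total = 232.59 mm

233 mm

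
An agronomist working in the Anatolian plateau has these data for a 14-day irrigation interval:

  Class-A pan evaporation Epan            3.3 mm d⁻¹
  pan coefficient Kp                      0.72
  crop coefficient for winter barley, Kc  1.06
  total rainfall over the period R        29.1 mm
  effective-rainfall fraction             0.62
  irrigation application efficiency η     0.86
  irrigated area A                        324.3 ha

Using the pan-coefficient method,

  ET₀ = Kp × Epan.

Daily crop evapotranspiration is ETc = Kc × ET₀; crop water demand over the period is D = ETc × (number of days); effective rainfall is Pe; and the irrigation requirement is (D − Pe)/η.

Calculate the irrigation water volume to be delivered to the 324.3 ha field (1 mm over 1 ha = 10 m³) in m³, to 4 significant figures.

64930 m³

ET₀ = 0.72 × 3.3 = 2.3760 mm/d
ETc = Kc × ET₀ = 1.06 × 2.3760 = 2.5186 mm/d
Crop demand D = ETc × 14 d = 2.5186 × 14 = 35.260 mm
Pe = 0.62 × 29.1 = 18.042 mm
D − Pe = 35.260 − 18.042 = 17.218 mm
Gross irrigation = 17.218 / 0.86 = 20.021 mm
Volume = 20.021 mm × 324.3 ha × 10 = 64928.1 m³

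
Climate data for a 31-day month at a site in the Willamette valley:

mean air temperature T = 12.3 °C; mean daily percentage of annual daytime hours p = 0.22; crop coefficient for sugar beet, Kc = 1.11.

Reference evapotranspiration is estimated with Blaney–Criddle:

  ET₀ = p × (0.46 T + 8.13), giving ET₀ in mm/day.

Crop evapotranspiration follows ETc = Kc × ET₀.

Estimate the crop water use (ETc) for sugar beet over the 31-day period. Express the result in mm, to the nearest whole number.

ET₀ = 0.22 × (0.46 × 12.3 + 8.13) = 0.22 × 13.788 = 3.0334 mm/d
ETc = Kc × ET₀ = 1.11 × 3.0334 = 3.3671 mm/d
Over 31 days: 3.3671 × 31 = 104.380 mm

104 mm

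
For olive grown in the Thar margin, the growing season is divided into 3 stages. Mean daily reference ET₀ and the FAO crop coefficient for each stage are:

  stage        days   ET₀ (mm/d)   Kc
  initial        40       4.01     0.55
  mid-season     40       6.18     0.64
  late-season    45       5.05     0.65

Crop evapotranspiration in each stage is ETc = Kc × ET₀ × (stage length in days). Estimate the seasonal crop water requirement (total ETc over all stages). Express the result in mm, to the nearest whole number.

394 mm

initial: 0.55 × 4.01 × 40 = 88.22 mm
mid-season: 0.64 × 6.18 × 40 = 158.21 mm
late-season: 0.65 × 5.05 × 45 = 147.71 mm
Seasonal total = 394.14 mm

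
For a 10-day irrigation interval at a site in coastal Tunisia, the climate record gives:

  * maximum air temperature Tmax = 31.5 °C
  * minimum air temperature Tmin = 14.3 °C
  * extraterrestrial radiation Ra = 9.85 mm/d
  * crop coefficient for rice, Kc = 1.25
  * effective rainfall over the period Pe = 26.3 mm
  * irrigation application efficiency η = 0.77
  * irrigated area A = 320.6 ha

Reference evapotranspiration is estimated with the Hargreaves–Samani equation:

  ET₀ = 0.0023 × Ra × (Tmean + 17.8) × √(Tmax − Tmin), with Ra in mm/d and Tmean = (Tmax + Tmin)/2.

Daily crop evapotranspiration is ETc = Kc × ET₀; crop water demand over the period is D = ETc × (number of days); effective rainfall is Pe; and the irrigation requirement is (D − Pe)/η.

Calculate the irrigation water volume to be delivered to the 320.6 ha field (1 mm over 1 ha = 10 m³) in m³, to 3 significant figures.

89500 m³

Tmean = (31.5 + 14.3)/2 = 22.90 °C
ET₀ = 0.0023 × 9.85 × (22.90 + 17.8) × √17.2 = 0.0023 × 9.85 × 40.70 × 4.1473 = 3.8241 mm/d
ETc = Kc × ET₀ = 1.25 × 3.8241 = 4.7801 mm/d
Crop demand D = ETc × 10 d = 4.7801 × 10 = 47.801 mm
D − Pe = 47.801 − 26.3 = 21.501 mm
Gross irrigation = 21.501 / 0.77 = 27.923 mm
Volume = 27.923 mm × 320.6 ha × 10 = 89521.1 m³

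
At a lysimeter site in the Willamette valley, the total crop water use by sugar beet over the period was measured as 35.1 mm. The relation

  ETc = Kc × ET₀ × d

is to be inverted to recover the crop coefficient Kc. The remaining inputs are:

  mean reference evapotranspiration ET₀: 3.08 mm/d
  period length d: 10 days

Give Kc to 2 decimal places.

1.14

ETc = Kc × ET₀ × d  ⇒  Kc = ETc / (ET₀ × d)
Kc = 35.1 / (3.08 × 10) = 35.1 / 30.80 = 1.1396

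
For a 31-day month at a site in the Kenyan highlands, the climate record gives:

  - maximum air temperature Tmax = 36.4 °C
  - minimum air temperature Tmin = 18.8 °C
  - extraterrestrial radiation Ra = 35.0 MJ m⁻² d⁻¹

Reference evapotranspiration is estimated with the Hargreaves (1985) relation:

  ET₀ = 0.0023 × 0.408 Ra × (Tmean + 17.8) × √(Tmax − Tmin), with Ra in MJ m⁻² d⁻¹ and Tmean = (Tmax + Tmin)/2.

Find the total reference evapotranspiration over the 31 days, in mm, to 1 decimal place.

193.9 mm

Tmean = (36.4 + 18.8)/2 = 27.60 °C
0.408 Ra = 0.408 × 35.0 = 14.2800 mm/d equivalent
ET₀ = 0.0023 × 14.2800 × (27.60 + 17.8) × √17.6 = 0.0023 × 14.2800 × 45.40 × 4.1952 = 6.2555 mm/d
Over 31 days: 6.2555 × 31 = 193.921 mm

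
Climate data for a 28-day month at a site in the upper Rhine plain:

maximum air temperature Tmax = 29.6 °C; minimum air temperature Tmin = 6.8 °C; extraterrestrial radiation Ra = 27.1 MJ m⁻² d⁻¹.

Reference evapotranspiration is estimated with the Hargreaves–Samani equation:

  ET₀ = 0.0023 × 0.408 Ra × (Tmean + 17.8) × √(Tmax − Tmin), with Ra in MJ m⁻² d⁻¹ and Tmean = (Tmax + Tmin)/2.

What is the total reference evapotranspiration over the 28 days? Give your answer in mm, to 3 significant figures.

Tmean = (29.6 + 6.8)/2 = 18.20 °C
0.408 Ra = 0.408 × 27.1 = 11.0568 mm/d equivalent
ET₀ = 0.0023 × 11.0568 × (18.20 + 17.8) × √22.8 = 0.0023 × 11.0568 × 36.00 × 4.7749 = 4.3714 mm/d
Over 28 days: 4.3714 × 28 = 122.399 mm

122 mm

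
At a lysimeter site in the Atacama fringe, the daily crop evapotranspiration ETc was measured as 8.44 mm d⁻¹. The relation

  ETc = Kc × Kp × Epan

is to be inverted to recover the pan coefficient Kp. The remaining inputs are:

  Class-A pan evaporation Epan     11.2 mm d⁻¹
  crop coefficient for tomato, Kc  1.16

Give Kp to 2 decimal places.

0.65

ETc = Kc × Kp × Epan  ⇒  Kp = ETc / (Kc × Epan)
Kp = 8.44 / (1.16 × 11.2) = 8.44 / 12.992 = 0.6496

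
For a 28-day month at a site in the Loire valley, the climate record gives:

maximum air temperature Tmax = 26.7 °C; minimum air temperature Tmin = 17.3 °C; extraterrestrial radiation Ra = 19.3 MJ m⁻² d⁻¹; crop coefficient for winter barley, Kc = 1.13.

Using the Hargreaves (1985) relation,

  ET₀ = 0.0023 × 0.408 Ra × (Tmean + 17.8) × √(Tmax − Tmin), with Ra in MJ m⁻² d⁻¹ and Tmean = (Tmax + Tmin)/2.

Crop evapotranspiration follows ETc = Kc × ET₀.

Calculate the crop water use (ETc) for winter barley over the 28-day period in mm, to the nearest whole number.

Tmean = (26.7 + 17.3)/2 = 22.00 °C
0.408 Ra = 0.408 × 19.3 = 7.8744 mm/d equivalent
ET₀ = 0.0023 × 7.8744 × (22.00 + 17.8) × √9.4 = 0.0023 × 7.8744 × 39.80 × 3.0659 = 2.2100 mm/d
ETc = Kc × ET₀ = 1.13 × 2.2100 = 2.4973 mm/d
Over 28 days: 2.4973 × 28 = 69.924 mm

70 mm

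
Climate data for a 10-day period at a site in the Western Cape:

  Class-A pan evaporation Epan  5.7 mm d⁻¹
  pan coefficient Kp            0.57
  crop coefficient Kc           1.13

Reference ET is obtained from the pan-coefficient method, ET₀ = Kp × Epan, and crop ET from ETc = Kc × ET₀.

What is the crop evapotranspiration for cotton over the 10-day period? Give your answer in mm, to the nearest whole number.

37 mm

ET₀ = 0.57 × 5.7 = 3.2490 mm/d
ETc = Kc × ET₀ = 1.13 × 3.2490 = 3.6714 mm/d
Over 10 days: 3.6714 × 10 = 36.714 mm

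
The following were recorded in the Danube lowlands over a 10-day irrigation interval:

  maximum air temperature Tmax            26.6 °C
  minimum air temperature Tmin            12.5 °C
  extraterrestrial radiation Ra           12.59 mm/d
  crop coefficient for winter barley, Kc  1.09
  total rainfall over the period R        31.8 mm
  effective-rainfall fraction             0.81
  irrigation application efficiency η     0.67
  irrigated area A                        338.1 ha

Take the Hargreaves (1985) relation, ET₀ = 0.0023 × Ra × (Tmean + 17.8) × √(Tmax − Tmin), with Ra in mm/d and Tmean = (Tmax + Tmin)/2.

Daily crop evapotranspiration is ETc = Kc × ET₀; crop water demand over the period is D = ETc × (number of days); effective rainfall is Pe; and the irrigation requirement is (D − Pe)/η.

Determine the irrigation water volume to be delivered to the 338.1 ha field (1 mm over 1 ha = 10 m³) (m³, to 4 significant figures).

Tmean = (26.6 + 12.5)/2 = 19.55 °C
ET₀ = 0.0023 × 12.59 × (19.55 + 17.8) × √14.1 = 0.0023 × 12.59 × 37.35 × 3.7550 = 4.0612 mm/d
ETc = Kc × ET₀ = 1.09 × 4.0612 = 4.4267 mm/d
Crop demand D = ETc × 10 d = 4.4267 × 10 = 44.267 mm
Pe = 0.81 × 31.8 = 25.758 mm
D − Pe = 44.267 − 25.758 = 18.509 mm
Gross irrigation = 18.509 / 0.67 = 27.625 mm
Volume = 27.625 mm × 338.1 ha × 10 = 93400.1 m³

93400 m³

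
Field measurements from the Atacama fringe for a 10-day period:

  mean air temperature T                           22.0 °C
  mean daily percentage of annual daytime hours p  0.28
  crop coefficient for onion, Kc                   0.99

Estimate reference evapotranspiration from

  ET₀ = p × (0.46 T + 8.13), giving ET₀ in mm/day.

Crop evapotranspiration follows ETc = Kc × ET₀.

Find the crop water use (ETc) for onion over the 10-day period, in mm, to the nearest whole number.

51 mm

ET₀ = 0.28 × (0.46 × 22.0 + 8.13) = 0.28 × 18.250 = 5.1100 mm/d
ETc = Kc × ET₀ = 0.99 × 5.1100 = 5.0589 mm/d
Over 10 days: 5.0589 × 10 = 50.589 mm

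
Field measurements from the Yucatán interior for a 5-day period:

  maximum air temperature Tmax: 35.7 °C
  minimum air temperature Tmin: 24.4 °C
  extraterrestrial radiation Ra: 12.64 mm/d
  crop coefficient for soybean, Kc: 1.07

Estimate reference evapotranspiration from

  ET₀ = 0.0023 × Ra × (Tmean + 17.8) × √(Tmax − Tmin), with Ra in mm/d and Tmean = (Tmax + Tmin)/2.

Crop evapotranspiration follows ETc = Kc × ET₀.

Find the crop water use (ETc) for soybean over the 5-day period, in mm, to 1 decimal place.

25.0 mm

Tmean = (35.7 + 24.4)/2 = 30.05 °C
ET₀ = 0.0023 × 12.64 × (30.05 + 17.8) × √11.3 = 0.0023 × 12.64 × 47.85 × 3.3615 = 4.6762 mm/d
ETc = Kc × ET₀ = 1.07 × 4.6762 = 5.0035 mm/d
Over 5 days: 5.0035 × 5 = 25.018 mm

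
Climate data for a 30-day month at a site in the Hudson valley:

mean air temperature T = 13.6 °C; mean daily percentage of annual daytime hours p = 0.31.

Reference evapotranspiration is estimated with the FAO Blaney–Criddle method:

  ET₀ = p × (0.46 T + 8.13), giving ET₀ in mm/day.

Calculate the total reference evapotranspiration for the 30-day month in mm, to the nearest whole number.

134 mm

ET₀ = 0.31 × (0.46 × 13.6 + 8.13) = 0.31 × 14.386 = 4.4597 mm/d
Monthly total = 4.4597 × 30 = 133.791 mm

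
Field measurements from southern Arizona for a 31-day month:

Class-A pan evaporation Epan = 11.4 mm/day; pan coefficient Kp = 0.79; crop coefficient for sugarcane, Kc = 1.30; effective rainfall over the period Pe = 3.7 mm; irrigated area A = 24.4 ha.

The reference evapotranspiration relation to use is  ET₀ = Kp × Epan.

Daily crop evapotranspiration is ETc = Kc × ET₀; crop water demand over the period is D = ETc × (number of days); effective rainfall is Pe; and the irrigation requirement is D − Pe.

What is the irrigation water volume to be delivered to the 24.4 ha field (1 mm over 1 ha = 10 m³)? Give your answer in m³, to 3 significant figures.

ET₀ = 0.79 × 11.4 = 9.0060 mm/d
ETc = Kc × ET₀ = 1.30 × 9.0060 = 11.7078 mm/d
Crop demand D = ETc × 31 d = 11.7078 × 31 = 362.942 mm
D − Pe = 362.942 − 3.7 = 359.242 mm
Volume = 359.242 mm × 24.4 ha × 10 = 87655.0 m³

87700 m³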